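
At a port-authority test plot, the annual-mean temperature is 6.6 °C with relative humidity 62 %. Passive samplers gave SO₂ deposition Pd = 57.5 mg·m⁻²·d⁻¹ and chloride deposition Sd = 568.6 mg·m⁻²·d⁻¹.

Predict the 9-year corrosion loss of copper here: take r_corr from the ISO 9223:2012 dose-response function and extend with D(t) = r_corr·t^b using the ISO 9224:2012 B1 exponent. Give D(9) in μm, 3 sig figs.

D(9) = 4.83 μm

copper: T≤10 °C ⇒ hinge +0.126·(6.6−10) = -0.4284
  sulphur-dioxide contribution → 0.384 μm/a
  chloride contribution → 0.7317 μm/a
  total first-year rate 1.116 μm/a
Power-law: D(9) = r_corr · 9^0.667
  D(9) = 1.116 × 9^0.667 = 1.116 × 4.33 = 4.831 μm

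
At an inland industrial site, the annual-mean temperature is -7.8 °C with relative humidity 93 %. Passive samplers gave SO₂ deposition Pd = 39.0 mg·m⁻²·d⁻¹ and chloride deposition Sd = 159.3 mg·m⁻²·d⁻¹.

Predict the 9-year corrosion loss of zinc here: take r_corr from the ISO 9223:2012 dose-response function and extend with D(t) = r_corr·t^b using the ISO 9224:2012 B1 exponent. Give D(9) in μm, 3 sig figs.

zinc: temperature factor f = +0.038·(-17.8) = -0.6764
  Pd branch = 0.0129·Pd^0.44·e^(0.046·RH+f) = 2.37 μm/a
  Sd branch = 0.0175·Sd^0.57·e^(0.008·RH+0.085·T) = 0.3416 μm/a
  sum: 2.37 + 0.3416 → r_corr = 2.712 μm/a
Power-law: D(9) = r_corr · 9^0.813
  D(9) = 2.712 × 9^0.813 = 2.712 × 5.968 = 16.18 μm

D(9) = 16.2 μm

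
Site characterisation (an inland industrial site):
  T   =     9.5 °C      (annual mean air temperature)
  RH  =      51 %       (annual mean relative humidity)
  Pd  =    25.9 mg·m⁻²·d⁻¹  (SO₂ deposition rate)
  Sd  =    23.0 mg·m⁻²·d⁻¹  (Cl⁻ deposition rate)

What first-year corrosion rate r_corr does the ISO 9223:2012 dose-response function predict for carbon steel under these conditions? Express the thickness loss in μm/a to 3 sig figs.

r_corr = 30.3 μm/a

carbon steel: f(T) = +0.150·(T−10) [T≤10 °C] = -0.0750
  SO₂ term: 1.77·25.9^0.52·exp(0.02·51-0.0750) = 24.73
  Sd branch = 0.102·Sd^0.62·e^(0.033·RH+0.04·T) = 5.608 μm/a
  r_corr = 24.73 + 5.608 = 30.34 μm/a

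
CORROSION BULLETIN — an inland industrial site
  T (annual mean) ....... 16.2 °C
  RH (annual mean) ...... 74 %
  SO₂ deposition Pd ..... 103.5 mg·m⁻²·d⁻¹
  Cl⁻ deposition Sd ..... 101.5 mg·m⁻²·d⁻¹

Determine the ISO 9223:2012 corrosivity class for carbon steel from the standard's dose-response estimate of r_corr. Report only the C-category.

C5

carbon steel: T>10 °C ⇒ hinge -0.054·(16.2−10) = -0.3348
  sulphur-dioxide contribution → 62.1 μm/a
  chloride contribution → 39.32 μm/a
  total first-year rate 101.4 μm/a
Category bounds: 80…200 μm/a bracket r_corr ⇒ C5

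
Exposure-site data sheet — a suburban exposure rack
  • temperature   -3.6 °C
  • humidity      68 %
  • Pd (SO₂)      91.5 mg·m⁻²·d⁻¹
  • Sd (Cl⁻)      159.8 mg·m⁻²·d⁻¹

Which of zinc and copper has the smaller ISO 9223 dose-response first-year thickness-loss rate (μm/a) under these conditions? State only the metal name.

zinc: f(T) = +0.038·(T−10) [T≤10 °C] = -0.5168
  sulphur-dioxide contribution → 1.281 μm/a
  chloride contribution → 0.4003 μm/a
  ⇒ r_corr(zinc) = 1.682 μm/a
copper: temperature factor f = +0.126·(-13.6) = -1.7136
  sulphur-dioxide contribution → 0.1708 μm/a
  chloride contribution → 0.3911 μm/a
  ⇒ r_corr(copper) = 0.5618 μm/a
Ordering by μm/a: zinc (1.68) > copper (0.562)

copper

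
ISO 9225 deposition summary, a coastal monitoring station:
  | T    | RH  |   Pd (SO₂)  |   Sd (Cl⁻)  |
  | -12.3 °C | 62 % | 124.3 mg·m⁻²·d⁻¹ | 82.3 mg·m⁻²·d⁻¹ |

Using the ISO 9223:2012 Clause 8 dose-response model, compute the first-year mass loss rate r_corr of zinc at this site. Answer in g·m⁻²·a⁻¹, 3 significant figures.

zinc: f(T) = +0.038·(T−10) [T≤10 °C] = -0.8474
  Pd branch = 0.0129·Pd^0.44·e^(0.046·RH+f) = 0.7994 μm/a
  Sd branch = 0.0175·Sd^0.57·e^(0.008·RH+0.085·T) = 0.1248 μm/a
  r_corr = 0.7994 + 0.1248 = 0.9241 μm/a
Convert to mass loss: 0.9241 μm/a × 7.14 g/cm³ = 6.598 g·m⁻²·a⁻¹

r_corr = 6.60 g·m⁻²·a⁻¹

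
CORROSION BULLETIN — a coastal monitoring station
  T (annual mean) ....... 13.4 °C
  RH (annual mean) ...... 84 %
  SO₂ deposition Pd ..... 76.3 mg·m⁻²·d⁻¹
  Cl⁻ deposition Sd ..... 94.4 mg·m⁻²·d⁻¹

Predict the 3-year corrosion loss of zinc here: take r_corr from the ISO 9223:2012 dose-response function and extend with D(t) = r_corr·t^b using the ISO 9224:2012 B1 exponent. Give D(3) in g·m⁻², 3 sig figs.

D(3) = 81.7 g·m⁻²

zinc: T>10 °C ⇒ hinge -0.071·(13.4−10) = -0.2414
  SO₂ term: 0.0129·76.3^0.44·exp(0.046·84-0.2414) = 3.252
  Sd branch = 0.0175·Sd^0.57·e^(0.008·RH+0.085·T) = 1.43 μm/a
  r_corr = 3.252 + 1.43 = 4.682 μm/a
Power-law: D(3) = r_corr · 3^0.813
  D(3) = 4.682 × 3^0.813 = 4.682 × 2.443 = 11.44 μm
  Mass loss = 11.44 μm × 7.14 g/cm³ = 81.66 g·m⁻²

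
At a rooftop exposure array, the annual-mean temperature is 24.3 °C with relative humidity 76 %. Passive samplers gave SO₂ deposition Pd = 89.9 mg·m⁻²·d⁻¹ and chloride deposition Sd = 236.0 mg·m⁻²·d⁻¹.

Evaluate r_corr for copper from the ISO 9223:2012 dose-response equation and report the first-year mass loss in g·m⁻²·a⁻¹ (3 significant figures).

r_corr = 24.7 g·m⁻²·a⁻¹

copper: f(T) = -0.080·(T−10) [T>10 °C] = -1.1440
  Pd branch = 0.0053·Pd^0.26·e^(0.059·RH+f) = 0.4817 μm/a
  Cl⁻ term: 0.01025·236.0^0.27·exp(0.036·76+0.049·24.3) = 2.274
  sum: 0.4817 + 2.274 → r_corr = 2.756 μm/a
Convert to mass loss: 2.756 μm/a × 8.96 g/cm³ = 24.69 g·m⁻²·a⁻¹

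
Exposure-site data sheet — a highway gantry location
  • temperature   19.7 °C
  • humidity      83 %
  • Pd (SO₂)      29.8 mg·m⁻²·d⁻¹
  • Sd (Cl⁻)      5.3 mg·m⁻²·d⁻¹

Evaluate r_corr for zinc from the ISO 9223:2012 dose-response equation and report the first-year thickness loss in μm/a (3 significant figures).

r_corr = 1.78 μm/a

zinc: T>10 °C ⇒ hinge -0.071·(19.7−10) = -0.6887
  Pd branch = 0.0129·Pd^0.44·e^(0.046·RH+f) = 1.313 μm/a
  Sd branch = 0.0175·Sd^0.57·e^(0.008·RH+0.085·T) = 0.4693 μm/a
  sum: 1.313 + 0.4693 → r_corr = 1.782 μm/a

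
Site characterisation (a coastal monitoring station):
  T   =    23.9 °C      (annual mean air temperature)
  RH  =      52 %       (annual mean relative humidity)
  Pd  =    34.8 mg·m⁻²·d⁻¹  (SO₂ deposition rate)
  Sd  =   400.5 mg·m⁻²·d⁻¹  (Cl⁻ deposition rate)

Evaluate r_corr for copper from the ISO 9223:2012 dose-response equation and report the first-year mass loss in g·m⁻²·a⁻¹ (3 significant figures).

copper: T>10 °C ⇒ hinge -0.080·(23.9−10) = -1.1120
  Pd branch = 0.0053·Pd^0.26·e^(0.059·RH+f) = 0.09431 μm/a
  Cl⁻ term: 0.01025·400.5^0.27·exp(0.036·52+0.049·23.9) = 1.084
  sum: 0.09431 + 1.084 → r_corr = 1.178 μm/a
Convert to mass loss: 1.178 μm/a × 8.96 g/cm³ = 10.56 g·m⁻²·a⁻¹

r_corr = 10.6 g·m⁻²·a⁻¹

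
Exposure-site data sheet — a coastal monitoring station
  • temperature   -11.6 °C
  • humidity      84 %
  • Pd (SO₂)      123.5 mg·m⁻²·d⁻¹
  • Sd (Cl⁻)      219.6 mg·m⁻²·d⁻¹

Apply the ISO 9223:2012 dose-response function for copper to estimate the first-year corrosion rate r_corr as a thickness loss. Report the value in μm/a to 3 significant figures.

r_corr = 0.685 μm/a

copper: f(T) = +0.126·(T−10) [T≤10 °C] = -2.7216
  sulphur-dioxide contribution → 0.1732 μm/a
  chloride contribution → 0.5122 μm/a
  total first-year rate 0.6854 μm/a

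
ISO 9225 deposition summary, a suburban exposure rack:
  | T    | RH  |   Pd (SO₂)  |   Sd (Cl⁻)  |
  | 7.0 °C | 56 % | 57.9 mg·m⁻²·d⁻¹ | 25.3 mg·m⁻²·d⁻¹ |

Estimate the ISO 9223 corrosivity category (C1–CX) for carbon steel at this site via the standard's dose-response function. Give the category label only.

C3

carbon steel: f(T) = +0.150·(T−10) [T≤10 °C] = -0.4500
  sulphur-dioxide contribution → 28.55 μm/a
  chloride contribution → 6.349 μm/a
  ⇒ r_corr(carbon steel) = 34.89 μm/a
ISO 9223 Table 2 (carbon steel): 25 < 34.9 ≤ 50 μm/a ⇒ C3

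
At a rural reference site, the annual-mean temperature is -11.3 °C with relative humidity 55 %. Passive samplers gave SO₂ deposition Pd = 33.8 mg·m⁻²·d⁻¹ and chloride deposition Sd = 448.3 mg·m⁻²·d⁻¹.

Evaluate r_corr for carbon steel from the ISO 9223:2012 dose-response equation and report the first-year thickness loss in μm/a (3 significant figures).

r_corr = 18.9 μm/a

carbon steel: temperature factor f = +0.150·(-21.3) = -3.1950
  Pd branch = 1.77·Pd^0.52·e^(0.02·RH+f) = 1.359 μm/a
  Sd branch = 0.102·Sd^0.62·e^(0.033·RH+0.04·T) = 17.56 μm/a
  sum: 1.359 + 17.56 → r_corr = 18.92 μm/a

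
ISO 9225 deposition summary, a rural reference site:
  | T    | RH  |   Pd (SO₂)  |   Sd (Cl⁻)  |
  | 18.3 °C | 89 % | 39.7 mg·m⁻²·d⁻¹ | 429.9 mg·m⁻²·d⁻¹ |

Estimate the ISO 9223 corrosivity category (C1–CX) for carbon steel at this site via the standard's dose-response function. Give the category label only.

CX

carbon steel: T>10 °C ⇒ hinge -0.054·(18.3−10) = -0.4482
  Pd branch = 1.77·Pd^0.52·e^(0.02·RH+f) = 45.47 μm/a
  Cl⁻ term: 0.102·429.9^0.62·exp(0.033·89+0.04·18.3) = 171.7
  sum: 45.47 + 171.7 → r_corr = 217.1 μm/a
Category bounds: 200…700 μm/a bracket r_corr ⇒ CX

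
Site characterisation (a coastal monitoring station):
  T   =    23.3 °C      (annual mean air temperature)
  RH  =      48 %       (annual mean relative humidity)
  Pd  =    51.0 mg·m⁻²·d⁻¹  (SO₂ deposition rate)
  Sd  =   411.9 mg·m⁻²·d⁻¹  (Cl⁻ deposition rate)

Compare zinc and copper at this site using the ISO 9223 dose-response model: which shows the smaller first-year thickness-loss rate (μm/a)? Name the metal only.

zinc: temperature factor f = -0.071·(13.3) = -0.9443
  Pd branch = 0.0129·Pd^0.44·e^(0.046·RH+f) = 0.2575 μm/a
  Sd branch = 0.0175·Sd^0.57·e^(0.008·RH+0.085·T) = 5.759 μm/a
  r_corr = 0.2575 + 5.759 = 6.017 μm/a
copper: T>10 °C ⇒ hinge -0.080·(23.3−10) = -1.0640
  SO₂ term: 0.0053·51.0^0.26·exp(0.059·48-1.0640) = 0.08631
  Sd branch = 0.01025·Sd^0.27·e^(0.036·RH+0.049·T) = 0.9184 μm/a
  r_corr = 0.08631 + 0.9184 = 1.005 μm/a
Ordering by μm/a: zinc (6.02) > copper (1)

copper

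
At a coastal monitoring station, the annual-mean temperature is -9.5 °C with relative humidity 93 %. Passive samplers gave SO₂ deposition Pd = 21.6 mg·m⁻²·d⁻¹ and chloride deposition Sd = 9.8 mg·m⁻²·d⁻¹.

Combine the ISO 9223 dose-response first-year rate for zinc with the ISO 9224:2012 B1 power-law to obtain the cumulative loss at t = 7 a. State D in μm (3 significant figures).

D(7) = 8.63 μm

zinc: temperature factor f = +0.038·(-19.5) = -0.7410
  sulphur-dioxide contribution → 1.713 μm/a
  chloride contribution → 0.06032 μm/a
  ⇒ r_corr(zinc) = 1.774 μm/a
ISO 9224: D(t) = r_corr · t^b with b = 0.813 (zinc, B1)
  D(7) = 1.774 × 7^0.813 = 1.774 × 4.865 = 8.629 μm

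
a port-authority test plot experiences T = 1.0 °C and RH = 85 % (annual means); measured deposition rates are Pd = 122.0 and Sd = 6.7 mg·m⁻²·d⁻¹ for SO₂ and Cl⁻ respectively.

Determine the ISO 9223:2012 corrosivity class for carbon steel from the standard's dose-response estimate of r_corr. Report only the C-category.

C3

carbon steel: T≤10 °C ⇒ hinge +0.150·(1.0−10) = -1.3500
  SO₂ term: 1.77·122.0^0.52·exp(0.02·85-1.3500) = 30.54
  Sd branch = 0.102·Sd^0.62·e^(0.033·RH+0.04·T) = 5.706 μm/a
  r_corr = 30.54 + 5.706 = 36.25 μm/a
36.2 μm/a falls in (25, 50] for carbon steel → category C3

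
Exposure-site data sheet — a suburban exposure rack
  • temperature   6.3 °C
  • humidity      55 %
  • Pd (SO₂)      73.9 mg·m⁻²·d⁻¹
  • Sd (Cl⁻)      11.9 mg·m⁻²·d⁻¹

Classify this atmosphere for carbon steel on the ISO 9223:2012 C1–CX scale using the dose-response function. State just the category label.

carbon steel: f(T) = +0.150·(T−10) [T≤10 °C] = -0.5550
  Pd branch = 1.77·Pd^0.52·e^(0.02·RH+f) = 28.6 μm/a
  Sd branch = 0.102·Sd^0.62·e^(0.033·RH+0.04·T) = 3.742 μm/a
  r_corr = 28.6 + 3.742 = 32.34 μm/a
32.3 μm/a falls in (25, 50] for carbon steel → category C3

C3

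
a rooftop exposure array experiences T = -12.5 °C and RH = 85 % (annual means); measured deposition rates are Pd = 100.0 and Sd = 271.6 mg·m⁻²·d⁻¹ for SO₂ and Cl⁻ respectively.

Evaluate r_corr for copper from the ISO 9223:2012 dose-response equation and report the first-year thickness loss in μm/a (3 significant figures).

r_corr = 0.693 μm/a

copper: T≤10 °C ⇒ hinge +0.126·(-12.5−10) = -2.8350
  Pd branch = 0.0053·Pd^0.26·e^(0.059·RH+f) = 0.1553 μm/a
  Cl⁻ term: 0.01025·271.6^0.27·exp(0.036·85+0.049·-12.5) = 0.538
  sum: 0.1553 + 0.538 → r_corr = 0.6933 μm/a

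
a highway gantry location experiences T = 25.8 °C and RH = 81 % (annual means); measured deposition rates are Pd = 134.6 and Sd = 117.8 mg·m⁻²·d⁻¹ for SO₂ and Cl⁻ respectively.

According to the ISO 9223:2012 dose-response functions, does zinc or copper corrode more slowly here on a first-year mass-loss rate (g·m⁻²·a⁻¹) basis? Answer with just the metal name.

zinc: f(T) = -0.071·(T−10) [T>10 °C] = -1.1218
  sulphur-dioxide contribution → 1.508 μm/a
  chloride contribution → 4.544 μm/a
  total first-year rate 6.052 μm/a
  mass loss = 6.052 μm/a × 7.14 g/cm³ = 43.21 g·m⁻²·a⁻¹
copper: f(T) = -0.080·(T−10) [T>10 °C] = -1.2640
  sulphur-dioxide contribution → 0.6373 μm/a
  chloride contribution → 2.429 μm/a
  ⇒ r_corr(copper) = 3.066 μm/a
  mass loss = 3.066 μm/a × 8.96 g/cm³ = 27.47 g·m⁻²·a⁻¹
Ordering by g·m⁻²·a⁻¹: zinc (43.2) > copper (27.5)

copper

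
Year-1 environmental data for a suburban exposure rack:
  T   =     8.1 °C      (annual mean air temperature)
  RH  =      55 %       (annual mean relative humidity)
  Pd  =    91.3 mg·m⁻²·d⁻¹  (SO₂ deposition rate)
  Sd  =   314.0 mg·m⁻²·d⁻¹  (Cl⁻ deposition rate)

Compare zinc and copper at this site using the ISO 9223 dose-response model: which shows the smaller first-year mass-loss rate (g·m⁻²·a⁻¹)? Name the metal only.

copper

zinc: T≤10 °C ⇒ hinge +0.038·(8.1−10) = -0.0722
  SO₂ term: 0.0129·91.3^0.44·exp(0.046·55-0.0722) = 1.098
  Sd branch = 0.0175·Sd^0.57·e^(0.008·RH+0.085·T) = 1.433 μm/a
  r_corr = 1.098 + 1.433 = 2.531 μm/a
  mass loss = 2.531 μm/a × 7.14 g/cm³ = 18.07 g·m⁻²·a⁻¹
copper: f(T) = +0.126·(T−10) [T≤10 °C] = -0.2394
  Pd branch = 0.0053·Pd^0.26·e^(0.059·RH+f) = 0.3462 μm/a
  Cl⁻ term: 0.01025·314.0^0.27·exp(0.036·55+0.049·8.1) = 0.5214
  r_corr = 0.3462 + 0.5214 = 0.8676 μm/a
  mass loss = 0.8676 μm/a × 8.96 g/cm³ = 7.774 g·m⁻²·a⁻¹
Ordering by g·m⁻²·a⁻¹: zinc (18.1) > copper (7.77)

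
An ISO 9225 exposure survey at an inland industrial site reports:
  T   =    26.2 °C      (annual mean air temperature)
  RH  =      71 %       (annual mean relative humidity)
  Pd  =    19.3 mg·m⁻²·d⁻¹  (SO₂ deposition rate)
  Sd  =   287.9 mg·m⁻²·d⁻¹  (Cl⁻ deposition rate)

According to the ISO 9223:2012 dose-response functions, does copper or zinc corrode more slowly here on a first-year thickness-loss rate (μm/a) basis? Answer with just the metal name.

copper: f(T) = -0.080·(T−10) [T>10 °C] = -1.2960
  Pd branch = 0.0053·Pd^0.26·e^(0.059·RH+f) = 0.2065 μm/a
  Sd branch = 0.01025·Sd^0.27·e^(0.036·RH+0.049·T) = 2.199 μm/a
  sum: 0.2065 + 2.199 → r_corr = 2.406 μm/a
zinc: T>10 °C ⇒ hinge -0.071·(26.2−10) = -1.1502
  SO₂ term: 0.0129·19.3^0.44·exp(0.046·71-1.1502) = 0.3937
  Cl⁻ term: 0.0175·287.9^0.57·exp(0.008·71+0.085·26.2) = 7.222
  sum: 0.3937 + 7.222 → r_corr = 7.616 μm/a
Ordering by μm/a: zinc (7.62) > copper (2.41)

copper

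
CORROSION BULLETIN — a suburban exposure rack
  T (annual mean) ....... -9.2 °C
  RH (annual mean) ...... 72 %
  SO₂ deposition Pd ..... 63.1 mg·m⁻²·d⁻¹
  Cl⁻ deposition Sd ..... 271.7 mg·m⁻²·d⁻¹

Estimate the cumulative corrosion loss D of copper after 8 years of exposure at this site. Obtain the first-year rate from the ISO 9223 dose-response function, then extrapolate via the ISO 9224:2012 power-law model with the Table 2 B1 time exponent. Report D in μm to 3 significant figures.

D(8) = 1.97 μm

copper: f(T) = +0.126·(T−10) [T≤10 °C] = -2.4192
  sulphur-dioxide contribution → 0.09694 μm/a
  chloride contribution → 0.3961 μm/a
  total first-year rate 0.4931 μm/a
Long-term exponent b (ISO 9224 Table 2, B1) = 0.667
  D(8) = 0.4931 × 8^0.667 = 0.4931 × 4.003 = 1.974 μm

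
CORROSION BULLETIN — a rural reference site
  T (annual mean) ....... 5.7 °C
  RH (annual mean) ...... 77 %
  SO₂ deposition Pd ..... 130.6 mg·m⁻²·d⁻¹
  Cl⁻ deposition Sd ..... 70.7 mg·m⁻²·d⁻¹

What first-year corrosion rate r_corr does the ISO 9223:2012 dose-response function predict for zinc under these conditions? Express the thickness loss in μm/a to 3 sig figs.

zinc: f(T) = +0.038·(T−10) [T≤10 °C] = -0.1634
  SO₂ term: 0.0129·130.6^0.44·exp(0.046·77-0.1634) = 3.228
  Cl⁻ term: 0.0175·70.7^0.57·exp(0.008·77+0.085·5.7) = 0.5959
  r_corr = 3.228 + 0.5959 = 3.824 μm/a

r_corr = 3.82 μm/a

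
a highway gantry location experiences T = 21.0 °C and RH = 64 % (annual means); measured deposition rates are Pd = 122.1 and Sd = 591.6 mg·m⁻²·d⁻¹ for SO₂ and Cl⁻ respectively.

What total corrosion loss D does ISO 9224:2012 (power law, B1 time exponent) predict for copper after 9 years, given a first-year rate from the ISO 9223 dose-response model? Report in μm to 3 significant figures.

D(9) = 8.42 μm

copper: temperature factor f = -0.080·(11.0) = -0.8800
  Pd branch = 0.0053·Pd^0.26·e^(0.059·RH+f) = 0.3346 μm/a
  Sd branch = 0.01025·Sd^0.27·e^(0.036·RH+0.049·T) = 1.609 μm/a
  sum: 0.3346 + 1.609 → r_corr = 1.944 μm/a
Long-term exponent b (ISO 9224 Table 2, B1) = 0.667
  D(9) = 1.944 × 9^0.667 = 1.944 × 4.33 = 8.418 μm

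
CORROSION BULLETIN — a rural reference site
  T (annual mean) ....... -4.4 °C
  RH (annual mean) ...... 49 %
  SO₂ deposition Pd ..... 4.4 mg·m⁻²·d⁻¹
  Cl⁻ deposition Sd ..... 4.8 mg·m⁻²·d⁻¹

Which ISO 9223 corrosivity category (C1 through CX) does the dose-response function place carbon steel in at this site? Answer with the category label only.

carbon steel: f(T) = +0.150·(T−10) [T≤10 °C] = -2.1600
  sulphur-dioxide contribution → 1.175 μm/a
  chloride contribution → 1.14 μm/a
  total first-year rate 2.315 μm/a
ISO 9223 Table 2 (carbon steel): 1.3 < 2.31 ≤ 25 μm/a ⇒ C2

C2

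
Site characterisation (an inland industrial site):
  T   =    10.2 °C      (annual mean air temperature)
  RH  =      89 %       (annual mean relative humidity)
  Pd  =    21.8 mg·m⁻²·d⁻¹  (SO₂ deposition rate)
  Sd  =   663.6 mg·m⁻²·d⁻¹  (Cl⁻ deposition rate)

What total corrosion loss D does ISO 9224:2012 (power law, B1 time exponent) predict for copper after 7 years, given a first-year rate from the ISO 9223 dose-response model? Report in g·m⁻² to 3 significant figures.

copper: T>10 °C ⇒ hinge -0.080·(10.2−10) = -0.0160
  Pd branch = 0.0053·Pd^0.26·e^(0.059·RH+f) = 2.217 μm/a
  Sd branch = 0.01025·Sd^0.27·e^(0.036·RH+0.049·T) = 2.405 μm/a
  r_corr = 2.217 + 2.405 = 4.623 μm/a
Long-term exponent b (ISO 9224 Table 2, B1) = 0.667
  D(7) = 4.623 × 7^0.667 = 4.623 × 3.662 = 16.93 μm
  Mass loss = 16.93 μm × 8.96 g/cm³ = 151.7 g·m⁻²

D(7) = 152 g·m⁻²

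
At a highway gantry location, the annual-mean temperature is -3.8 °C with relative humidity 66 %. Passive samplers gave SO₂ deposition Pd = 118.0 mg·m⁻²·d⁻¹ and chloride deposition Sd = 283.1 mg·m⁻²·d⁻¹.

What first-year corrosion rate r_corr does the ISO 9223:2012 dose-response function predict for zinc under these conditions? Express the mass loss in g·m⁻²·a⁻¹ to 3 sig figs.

r_corr = 13.1 g·m⁻²·a⁻¹

zinc: T≤10 °C ⇒ hinge +0.038·(-3.8−10) = -0.5244
  sulphur-dioxide contribution → 1.297 μm/a
  chloride contribution → 0.5366 μm/a
  ⇒ r_corr(zinc) = 1.834 μm/a
Convert to mass loss: 1.834 μm/a × 7.14 g/cm³ = 13.09 g·m⁻²·a⁻¹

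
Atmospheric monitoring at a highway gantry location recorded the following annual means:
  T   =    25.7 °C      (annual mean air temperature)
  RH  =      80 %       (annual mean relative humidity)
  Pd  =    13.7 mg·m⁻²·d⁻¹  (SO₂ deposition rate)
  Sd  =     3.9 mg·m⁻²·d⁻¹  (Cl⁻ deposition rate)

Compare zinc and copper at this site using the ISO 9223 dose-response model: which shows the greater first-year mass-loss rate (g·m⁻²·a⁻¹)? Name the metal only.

zinc: temperature factor f = -0.071·(15.7) = -1.1147
  SO₂ term: 0.0129·13.7^0.44·exp(0.046·80-1.1147) = 0.5307
  Sd branch = 0.0175·Sd^0.57·e^(0.008·RH+0.085·T) = 0.6406 μm/a
  sum: 0.5307 + 0.6406 → r_corr = 1.171 μm/a
  mass loss = 1.171 μm/a × 7.14 g/cm³ = 8.363 g·m⁻²·a⁻¹
copper: temperature factor f = -0.080·(15.7) = -1.2560
  SO₂ term: 0.0053·13.7^0.26·exp(0.059·80-1.2560) = 0.3344
  Cl⁻ term: 0.01025·3.9^0.27·exp(0.036·80+0.049·25.7) = 0.9289
  r_corr = 0.3344 + 0.9289 = 1.263 μm/a
  mass loss = 1.263 μm/a × 8.96 g/cm³ = 11.32 g·m⁻²·a⁻¹
Ordering by g·m⁻²·a⁻¹: copper (11.3) > zinc (8.36)

copper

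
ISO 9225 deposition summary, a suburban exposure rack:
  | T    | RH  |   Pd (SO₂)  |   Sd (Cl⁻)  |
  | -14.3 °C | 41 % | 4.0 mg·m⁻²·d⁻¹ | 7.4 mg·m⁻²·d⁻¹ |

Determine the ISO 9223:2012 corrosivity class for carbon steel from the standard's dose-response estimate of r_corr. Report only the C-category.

C1

carbon steel: f(T) = +0.150·(T−10) [T≤10 °C] = -3.6450
  SO₂ term: 1.77·4.0^0.52·exp(0.02·41-3.6450) = 0.2159
  Cl⁻ term: 0.102·7.4^0.62·exp(0.033·41+0.04·-14.3) = 0.7704
  sum: 0.2159 + 0.7704 → r_corr = 0.9862 μm/a
ISO 9223 Table 2 (carbon steel): 0 < 0.986 ≤ 1.3 μm/a ⇒ C1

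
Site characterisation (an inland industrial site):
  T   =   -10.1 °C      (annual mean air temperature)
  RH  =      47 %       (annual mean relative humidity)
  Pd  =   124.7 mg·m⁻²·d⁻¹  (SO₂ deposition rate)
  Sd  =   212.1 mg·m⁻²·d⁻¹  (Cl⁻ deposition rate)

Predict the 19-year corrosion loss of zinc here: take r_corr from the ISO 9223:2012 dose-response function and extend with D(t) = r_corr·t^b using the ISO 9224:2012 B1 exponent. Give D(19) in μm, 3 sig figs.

zinc: temperature factor f = +0.038·(-20.1) = -0.7638
  Pd branch = 0.0129·Pd^0.44·e^(0.046·RH+f) = 0.4365 μm/a
  Sd branch = 0.0175·Sd^0.57·e^(0.008·RH+0.085·T) = 0.2289 μm/a
  sum: 0.4365 + 0.2289 → r_corr = 0.6654 μm/a
ISO 9224: D(t) = r_corr · t^b with b = 0.813 (zinc, B1)
  D(19) = 0.6654 × 19^0.813 = 0.6654 × 10.96 = 7.29 μm

D(19) = 7.29 μm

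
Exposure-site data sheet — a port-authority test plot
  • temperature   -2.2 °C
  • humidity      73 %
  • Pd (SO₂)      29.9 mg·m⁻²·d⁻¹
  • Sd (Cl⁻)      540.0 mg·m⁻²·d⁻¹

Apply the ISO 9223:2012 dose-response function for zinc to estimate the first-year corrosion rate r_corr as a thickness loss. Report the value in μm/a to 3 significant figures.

r_corr = 1.98 μm/a

zinc: temperature factor f = +0.038·(-12.2) = -0.4636
  SO₂ term: 0.0129·29.9^0.44·exp(0.046·73-0.4636) = 1.04
  Cl⁻ term: 0.0175·540.0^0.57·exp(0.008·73+0.085·-2.2) = 0.9395
  r_corr = 1.04 + 0.9395 = 1.979 μm/a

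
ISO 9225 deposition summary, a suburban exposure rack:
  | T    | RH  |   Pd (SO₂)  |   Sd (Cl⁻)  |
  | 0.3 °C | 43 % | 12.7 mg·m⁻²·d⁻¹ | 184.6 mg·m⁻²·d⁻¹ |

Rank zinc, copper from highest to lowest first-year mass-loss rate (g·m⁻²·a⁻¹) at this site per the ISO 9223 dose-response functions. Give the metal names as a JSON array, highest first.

["zinc", "copper"]

zinc: temperature factor f = +0.038·(-9.7) = -0.3686
  sulphur-dioxide contribution → 0.1973 μm/a
  chloride contribution → 0.4957 μm/a
  ⇒ r_corr(zinc) = 0.6931 μm/a
  mass loss = 0.6931 μm/a × 7.14 g/cm³ = 4.949 g·m⁻²·a⁻¹
copper: temperature factor f = +0.126·(-9.7) = -1.2222
  sulphur-dioxide contribution → 0.03822 μm/a
  chloride contribution → 0.2001 μm/a
  ⇒ r_corr(copper) = 0.2383 μm/a
  mass loss = 0.2383 μm/a × 8.96 g/cm³ = 2.135 g·m⁻²·a⁻¹
Ordering by g·m⁻²·a⁻¹: zinc (4.95) > copper (2.14)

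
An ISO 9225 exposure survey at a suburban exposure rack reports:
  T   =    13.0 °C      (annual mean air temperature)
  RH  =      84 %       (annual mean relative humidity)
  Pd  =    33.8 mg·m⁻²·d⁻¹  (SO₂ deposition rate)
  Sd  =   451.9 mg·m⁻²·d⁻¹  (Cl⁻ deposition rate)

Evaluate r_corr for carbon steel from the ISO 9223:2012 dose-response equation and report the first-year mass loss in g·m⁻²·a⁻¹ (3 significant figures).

r_corr = 1.35e+03 g·m⁻²·a⁻¹

carbon steel: T>10 °C ⇒ hinge -0.054·(13.0−10) = -0.1620
  sulphur-dioxide contribution → 50.38 μm/a
  chloride contribution → 121.5 μm/a
  ⇒ r_corr(carbon steel) = 171.8 μm/a
Convert to mass loss: 171.8 μm/a × 7.85 g/cm³ = 1349 g·m⁻²·a⁻¹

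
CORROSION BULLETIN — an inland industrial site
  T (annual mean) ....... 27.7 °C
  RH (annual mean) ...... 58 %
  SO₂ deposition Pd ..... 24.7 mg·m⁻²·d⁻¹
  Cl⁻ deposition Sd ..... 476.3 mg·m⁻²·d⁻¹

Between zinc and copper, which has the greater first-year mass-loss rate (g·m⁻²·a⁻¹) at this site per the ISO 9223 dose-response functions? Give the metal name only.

zinc: T>10 °C ⇒ hinge -0.071·(27.7−10) = -1.2567
  Pd branch = 0.0129·Pd^0.44·e^(0.046·RH+f) = 0.2169 μm/a
  Cl⁻ term: 0.0175·476.3^0.57·exp(0.008·58+0.085·27.7) = 9.851
  r_corr = 0.2169 + 9.851 = 10.07 μm/a
  mass loss = 10.07 μm/a × 7.14 g/cm³ = 71.89 g·m⁻²·a⁻¹
copper: temperature factor f = -0.080·(17.7) = -1.4160
  SO₂ term: 0.0053·24.7^0.26·exp(0.059·58-1.4160) = 0.09069
  Cl⁻ term: 0.01025·476.3^0.27·exp(0.036·58+0.049·27.7) = 1.698
  sum: 0.09069 + 1.698 → r_corr = 1.789 μm/a
  mass loss = 1.789 μm/a × 8.96 g/cm³ = 16.03 g·m⁻²·a⁻¹
Ordering by g·m⁻²·a⁻¹: zinc (71.9) > copper (16)

zinc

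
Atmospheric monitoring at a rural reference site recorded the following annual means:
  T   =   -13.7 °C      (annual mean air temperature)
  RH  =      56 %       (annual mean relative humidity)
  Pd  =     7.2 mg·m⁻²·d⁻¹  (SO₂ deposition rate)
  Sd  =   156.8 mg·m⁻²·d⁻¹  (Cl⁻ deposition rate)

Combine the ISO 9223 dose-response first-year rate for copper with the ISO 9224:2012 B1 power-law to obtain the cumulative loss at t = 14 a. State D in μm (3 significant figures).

D(14) = 0.966 μm

copper: f(T) = +0.126·(T−10) [T≤10 °C] = -2.9862
  Pd branch = 0.0053·Pd^0.26·e^(0.059·RH+f) = 0.01217 μm/a
  Sd branch = 0.01025·Sd^0.27·e^(0.036·RH+0.049·T) = 0.154 μm/a
  r_corr = 0.01217 + 0.154 = 0.1661 μm/a
Long-term exponent b (ISO 9224 Table 2, B1) = 0.667
  D(14) = 0.1661 × 14^0.667 = 0.1661 × 5.814 = 0.966 μm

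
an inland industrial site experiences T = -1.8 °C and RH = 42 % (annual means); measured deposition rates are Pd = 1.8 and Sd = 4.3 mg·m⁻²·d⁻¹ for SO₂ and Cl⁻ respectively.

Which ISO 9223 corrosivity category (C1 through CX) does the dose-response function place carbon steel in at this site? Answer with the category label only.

C2

carbon steel: T≤10 °C ⇒ hinge +0.150·(-1.8−10) = -1.7700
  Pd branch = 1.77·Pd^0.52·e^(0.02·RH+f) = 0.948 μm/a
  Cl⁻ term: 0.102·4.3^0.62·exp(0.033·42+0.04·-1.8) = 0.9376
  r_corr = 0.948 + 0.9376 = 1.886 μm/a
Category bounds: 1.3…25 μm/a bracket r_corr ⇒ C2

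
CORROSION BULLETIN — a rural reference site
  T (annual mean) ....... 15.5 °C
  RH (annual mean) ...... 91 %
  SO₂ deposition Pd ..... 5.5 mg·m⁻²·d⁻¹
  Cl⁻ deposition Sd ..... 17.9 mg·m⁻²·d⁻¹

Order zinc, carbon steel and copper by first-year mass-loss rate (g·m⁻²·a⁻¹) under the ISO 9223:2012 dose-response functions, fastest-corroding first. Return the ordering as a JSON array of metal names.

zinc: T>10 °C ⇒ hinge -0.071·(15.5−10) = -0.3905
  SO₂ term: 0.0129·5.5^0.44·exp(0.046·91-0.3905) = 1.215
  Sd branch = 0.0175·Sd^0.57·e^(0.008·RH+0.085·T) = 0.7007 μm/a
  sum: 1.215 + 0.7007 → r_corr = 1.916 μm/a
  mass loss = 1.916 μm/a × 7.14 g/cm³ = 13.68 g·m⁻²·a⁻¹
carbon steel: temperature factor f = -0.054·(5.5) = -0.2970
  Pd branch = 1.77·Pd^0.52·e^(0.02·RH+f) = 19.7 μm/a
  Sd branch = 0.102·Sd^0.62·e^(0.033·RH+0.04·T) = 22.85 μm/a
  sum: 19.7 + 22.85 → r_corr = 42.54 μm/a
  mass loss = 42.54 μm/a × 7.85 g/cm³ = 334 g·m⁻²·a⁻¹
copper: f(T) = -0.080·(T−10) [T>10 °C] = -0.4400
  SO₂ term: 0.0053·5.5^0.26·exp(0.059·91-0.4400) = 1.141
  Sd branch = 0.01025·Sd^0.27·e^(0.036·RH+0.049·T) = 1.264 μm/a
  r_corr = 1.141 + 1.264 = 2.405 μm/a
  mass loss = 2.405 μm/a × 8.96 g/cm³ = 21.55 g·m⁻²·a⁻¹
Ordering by g·m⁻²·a⁻¹: carbon steel (334) > copper (21.5) > zinc (13.7)

["carbon steel", "copper", "zinc"]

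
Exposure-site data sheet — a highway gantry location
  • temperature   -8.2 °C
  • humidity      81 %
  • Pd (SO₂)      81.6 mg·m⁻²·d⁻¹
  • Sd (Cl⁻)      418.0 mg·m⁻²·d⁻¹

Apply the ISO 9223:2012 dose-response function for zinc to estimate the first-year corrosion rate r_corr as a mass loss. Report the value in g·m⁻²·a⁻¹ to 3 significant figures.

zinc: f(T) = +0.038·(T−10) [T≤10 °C] = -0.6916
  SO₂ term: 0.0129·81.6^0.44·exp(0.046·81-0.6916) = 1.86
  Cl⁻ term: 0.0175·418.0^0.57·exp(0.008·81+0.085·-8.2) = 0.5198
  sum: 1.86 + 0.5198 → r_corr = 2.38 μm/a
Convert to mass loss: 2.38 μm/a × 7.14 g/cm³ = 16.99 g·m⁻²·a⁻¹

r_corr = 17.0 g·m⁻²·a⁻¹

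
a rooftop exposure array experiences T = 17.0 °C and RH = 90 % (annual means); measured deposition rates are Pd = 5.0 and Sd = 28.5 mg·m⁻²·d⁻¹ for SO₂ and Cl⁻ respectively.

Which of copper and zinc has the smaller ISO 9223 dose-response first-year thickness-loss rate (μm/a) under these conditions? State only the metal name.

zinc

copper: temperature factor f = -0.080·(7.0) = -0.5600
  SO₂ term: 0.0053·5.0^0.26·exp(0.059·90-0.5600) = 0.9309
  Cl⁻ term: 0.01025·28.5^0.27·exp(0.036·90+0.049·17.0) = 1.487
  sum: 0.9309 + 1.487 → r_corr = 2.418 μm/a
zinc: temperature factor f = -0.071·(7.0) = -0.4970
  Pd branch = 0.0129·Pd^0.44·e^(0.046·RH+f) = 1.001 μm/a
  Cl⁻ term: 0.0175·28.5^0.57·exp(0.008·90+0.085·17.0) = 1.029
  sum: 1.001 + 1.029 → r_corr = 2.03 μm/a
Ordering by μm/a: copper (2.42) > zinc (2.03)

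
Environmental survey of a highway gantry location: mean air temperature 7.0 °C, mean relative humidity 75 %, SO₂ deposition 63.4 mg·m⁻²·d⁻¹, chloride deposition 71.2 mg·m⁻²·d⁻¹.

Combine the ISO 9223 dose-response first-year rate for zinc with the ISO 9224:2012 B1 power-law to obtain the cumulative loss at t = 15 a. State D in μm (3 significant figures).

zinc: f(T) = +0.038·(T−10) [T≤10 °C] = -0.1140
  SO₂ term: 0.0129·63.4^0.44·exp(0.046·75-0.1140) = 2.251
  Cl⁻ term: 0.0175·71.2^0.57·exp(0.008·75+0.085·7.0) = 0.6576
  r_corr = 2.251 + 0.6576 = 2.908 μm/a
Power-law: D(15) = r_corr · 15^0.813
  D(15) = 2.908 × 15^0.813 = 2.908 × 9.04 = 26.29 μm

D(15) = 26.3 μm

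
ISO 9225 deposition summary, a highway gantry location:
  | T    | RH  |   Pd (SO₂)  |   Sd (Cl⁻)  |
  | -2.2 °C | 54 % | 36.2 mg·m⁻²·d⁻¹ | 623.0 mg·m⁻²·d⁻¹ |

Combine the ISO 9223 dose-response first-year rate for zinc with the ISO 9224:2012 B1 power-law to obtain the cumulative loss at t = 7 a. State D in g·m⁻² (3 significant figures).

D(7) = 46.8 g·m⁻²

zinc: temperature factor f = +0.038·(-12.2) = -0.4636
  sulphur-dioxide contribution → 0.4719 μm/a
  chloride contribution → 0.8756 μm/a
  total first-year rate 1.348 μm/a
Power-law: D(7) = r_corr · 7^0.813
  D(7) = 1.348 × 7^0.813 = 1.348 × 4.865 = 6.555 μm
  Mass loss = 6.555 μm × 7.14 g/cm³ = 46.81 g·m⁻²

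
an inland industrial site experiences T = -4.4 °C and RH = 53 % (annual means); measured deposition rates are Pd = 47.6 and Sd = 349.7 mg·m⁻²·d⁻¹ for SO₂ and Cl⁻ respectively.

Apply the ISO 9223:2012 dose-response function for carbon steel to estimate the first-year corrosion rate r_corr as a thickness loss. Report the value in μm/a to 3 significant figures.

r_corr = 23.0 μm/a

carbon steel: temperature factor f = +0.150·(-14.4) = -2.1600
  Pd branch = 1.77·Pd^0.52·e^(0.02·RH+f) = 4.391 μm/a
  Sd branch = 0.102·Sd^0.62·e^(0.033·RH+0.04·T) = 18.57 μm/a
  sum: 4.391 + 18.57 → r_corr = 22.96 μm/a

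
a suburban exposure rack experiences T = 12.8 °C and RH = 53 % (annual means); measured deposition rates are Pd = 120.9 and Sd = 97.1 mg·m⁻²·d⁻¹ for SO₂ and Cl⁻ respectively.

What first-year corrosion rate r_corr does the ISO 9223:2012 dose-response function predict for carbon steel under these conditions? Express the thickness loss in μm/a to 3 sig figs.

carbon steel: T>10 °C ⇒ hinge -0.054·(12.8−10) = -0.1512
  SO₂ term: 1.77·120.9^0.52·exp(0.02·53-0.1512) = 53.15
  Cl⁻ term: 0.102·97.1^0.62·exp(0.033·53+0.04·12.8) = 16.7
  r_corr = 53.15 + 16.7 = 69.85 μm/a

r_corr = 69.8 μm/a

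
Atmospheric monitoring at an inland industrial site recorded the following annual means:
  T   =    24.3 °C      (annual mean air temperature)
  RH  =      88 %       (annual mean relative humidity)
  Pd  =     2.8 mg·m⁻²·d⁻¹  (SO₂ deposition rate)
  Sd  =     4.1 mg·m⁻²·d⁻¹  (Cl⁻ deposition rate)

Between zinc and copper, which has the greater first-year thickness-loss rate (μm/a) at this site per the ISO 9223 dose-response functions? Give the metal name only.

zinc: f(T) = -0.071·(T−10) [T>10 °C] = -1.0153
  SO₂ term: 0.0129·2.8^0.44·exp(0.046·88-1.0153) = 0.4211
  Cl⁻ term: 0.0175·4.1^0.57·exp(0.008·88+0.085·24.3) = 0.6239
  r_corr = 0.4211 + 0.6239 = 1.045 μm/a
copper: temperature factor f = -0.080·(14.3) = -1.1440
  SO₂ term: 0.0053·2.8^0.26·exp(0.059·88-1.1440) = 0.3968
  Cl⁻ term: 0.01025·4.1^0.27·exp(0.036·88+0.049·24.3) = 1.173
  r_corr = 0.3968 + 1.173 = 1.569 μm/a
Ordering by μm/a: copper (1.57) > zinc (1.05)

copper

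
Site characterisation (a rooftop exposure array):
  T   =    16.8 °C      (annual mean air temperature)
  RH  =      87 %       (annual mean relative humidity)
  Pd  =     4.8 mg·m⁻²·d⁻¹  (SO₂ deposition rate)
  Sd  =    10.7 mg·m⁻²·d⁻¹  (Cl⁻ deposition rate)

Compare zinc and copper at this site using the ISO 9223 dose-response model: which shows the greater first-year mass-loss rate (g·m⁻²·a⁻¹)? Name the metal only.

copper

zinc: f(T) = -0.071·(T−10) [T>10 °C] = -0.4828
  SO₂ term: 0.0129·4.8^0.44·exp(0.046·87-0.4828) = 0.8684
  Sd branch = 0.0175·Sd^0.57·e^(0.008·RH+0.085·T) = 0.5652 μm/a
  sum: 0.8684 + 0.5652 → r_corr = 1.434 μm/a
  mass loss = 1.434 μm/a × 7.14 g/cm³ = 10.24 g·m⁻²·a⁻¹
copper: temperature factor f = -0.080·(6.8) = -0.5440
  SO₂ term: 0.0053·4.8^0.26·exp(0.059·87-0.5440) = 0.7841
  Sd branch = 0.01025·Sd^0.27·e^(0.036·RH+0.049·T) = 1.015 μm/a
  r_corr = 0.7841 + 1.015 = 1.799 μm/a
  mass loss = 1.799 μm/a × 8.96 g/cm³ = 16.12 g·m⁻²·a⁻¹
Ordering by g·m⁻²·a⁻¹: copper (16.1) > zinc (10.2)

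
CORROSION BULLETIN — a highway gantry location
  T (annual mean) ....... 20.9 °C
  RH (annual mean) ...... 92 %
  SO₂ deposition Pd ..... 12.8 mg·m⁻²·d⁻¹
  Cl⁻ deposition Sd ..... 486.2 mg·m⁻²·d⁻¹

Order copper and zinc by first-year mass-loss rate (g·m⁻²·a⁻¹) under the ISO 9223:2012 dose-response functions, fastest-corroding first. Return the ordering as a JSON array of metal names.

copper: temperature factor f = -0.080·(10.9) = -0.8720
  Pd branch = 0.0053·Pd^0.26·e^(0.059·RH+f) = 0.979 μm/a
  Sd branch = 0.01025·Sd^0.27·e^(0.036·RH+0.049·T) = 4.162 μm/a
  sum: 0.979 + 4.162 → r_corr = 5.141 μm/a
  mass loss = 5.141 μm/a × 8.96 g/cm³ = 46.06 g·m⁻²·a⁻¹
zinc: temperature factor f = -0.071·(10.9) = -0.7739
  Pd branch = 0.0129·Pd^0.44·e^(0.046·RH+f) = 1.258 μm/a
  Sd branch = 0.0175·Sd^0.57·e^(0.008·RH+0.085·T) = 7.34 μm/a
  r_corr = 1.258 + 7.34 = 8.598 μm/a
  mass loss = 8.598 μm/a × 7.14 g/cm³ = 61.39 g·m⁻²·a⁻¹
Ordering by g·m⁻²·a⁻¹: zinc (61.4) > copper (46.1)

["zinc", "copper"]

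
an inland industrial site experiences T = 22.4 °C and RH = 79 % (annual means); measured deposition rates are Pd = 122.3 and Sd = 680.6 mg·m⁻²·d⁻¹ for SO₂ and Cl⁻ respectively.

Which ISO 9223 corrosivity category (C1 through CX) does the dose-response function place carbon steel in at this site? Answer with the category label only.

CX

carbon steel: T>10 °C ⇒ hinge -0.054·(22.4−10) = -0.6696
  sulphur-dioxide contribution → 53.56 μm/a
  chloride contribution → 193.3 μm/a
  ⇒ r_corr(carbon steel) = 246.9 μm/a
ISO 9223 Table 2 (carbon steel): 200 < 247 ≤ 700 μm/a ⇒ CX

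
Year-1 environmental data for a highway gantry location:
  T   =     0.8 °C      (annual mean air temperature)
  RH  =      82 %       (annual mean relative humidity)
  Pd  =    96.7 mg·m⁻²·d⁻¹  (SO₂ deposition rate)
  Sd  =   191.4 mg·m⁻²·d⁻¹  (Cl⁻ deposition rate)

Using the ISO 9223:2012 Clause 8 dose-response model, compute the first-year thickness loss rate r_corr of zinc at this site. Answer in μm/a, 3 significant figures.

r_corr = 3.68 μm/a

zinc: f(T) = +0.038·(T−10) [T≤10 °C] = -0.3496
  Pd branch = 0.0129·Pd^0.44·e^(0.046·RH+f) = 2.955 μm/a
  Sd branch = 0.0175·Sd^0.57·e^(0.008·RH+0.085·T) = 0.7214 μm/a
  r_corr = 2.955 + 0.7214 = 3.676 μm/a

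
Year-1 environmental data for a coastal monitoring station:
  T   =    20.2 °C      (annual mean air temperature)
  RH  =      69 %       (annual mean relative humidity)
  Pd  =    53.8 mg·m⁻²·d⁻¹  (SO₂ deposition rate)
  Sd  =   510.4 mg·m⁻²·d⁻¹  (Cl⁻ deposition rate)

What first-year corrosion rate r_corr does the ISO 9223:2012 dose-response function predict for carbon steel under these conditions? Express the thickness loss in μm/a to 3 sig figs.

r_corr = 139 μm/a

carbon steel: temperature factor f = -0.054·(10.2) = -0.5508
  SO₂ term: 1.77·53.8^0.52·exp(0.02·69-0.5508) = 32.22
  Cl⁻ term: 0.102·510.4^0.62·exp(0.033·69+0.04·20.2) = 106.5
  sum: 32.22 + 106.5 → r_corr = 138.7 μm/a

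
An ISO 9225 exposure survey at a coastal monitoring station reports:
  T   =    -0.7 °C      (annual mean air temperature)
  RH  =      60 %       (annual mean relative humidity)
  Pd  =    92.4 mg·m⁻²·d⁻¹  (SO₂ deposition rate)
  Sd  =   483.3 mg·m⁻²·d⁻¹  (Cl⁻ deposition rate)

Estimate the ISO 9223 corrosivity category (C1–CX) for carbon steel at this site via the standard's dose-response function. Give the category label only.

C3

carbon steel: temperature factor f = +0.150·(-10.7) = -1.6050
  Pd branch = 1.77·Pd^0.52·e^(0.02·RH+f) = 12.42 μm/a
  Cl⁻ term: 0.102·483.3^0.62·exp(0.033·60+0.04·-0.7) = 33.16
  sum: 12.42 + 33.16 → r_corr = 45.58 μm/a
ISO 9223 Table 2 (carbon steel): 25 < 45.6 ≤ 50 μm/a ⇒ C3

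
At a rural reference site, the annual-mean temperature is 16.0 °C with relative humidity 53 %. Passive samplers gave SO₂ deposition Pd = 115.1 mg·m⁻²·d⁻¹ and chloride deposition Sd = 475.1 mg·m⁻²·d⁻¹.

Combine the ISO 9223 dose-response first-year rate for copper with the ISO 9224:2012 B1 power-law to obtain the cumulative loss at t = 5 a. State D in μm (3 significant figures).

copper: f(T) = -0.080·(T−10) [T>10 °C] = -0.4800
  sulphur-dioxide contribution → 0.2569 μm/a
  chloride contribution → 0.7991 μm/a
  total first-year rate 1.056 μm/a
Power-law: D(5) = r_corr · 5^0.667
  D(5) = 1.056 × 5^0.667 = 1.056 × 2.926 = 3.089 μm

D(5) = 3.09 μm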